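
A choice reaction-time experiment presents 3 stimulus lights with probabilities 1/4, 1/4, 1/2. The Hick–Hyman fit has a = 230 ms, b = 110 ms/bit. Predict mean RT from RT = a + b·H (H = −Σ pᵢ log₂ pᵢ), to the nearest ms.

395 ms

H = −Σ pᵢ log₂ pᵢ = 0.25·2 + 0.25·2 + 0.5·1 = 1.500 bits.
RT = 230 + 110 × 1.500 = 395.00 ms.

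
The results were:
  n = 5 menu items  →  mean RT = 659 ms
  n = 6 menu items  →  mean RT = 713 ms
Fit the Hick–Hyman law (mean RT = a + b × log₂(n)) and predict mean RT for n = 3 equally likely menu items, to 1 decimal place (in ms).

507.7 ms

RT is linear in log₂ n, so two points fix the line:
  b = (713 − 659) / (log₂ 6 − log₂ 5) = 54 / (2.5850 − 2.3219) = 205.296 ms/bit
  a = 659 − 205.296 × 2.3219 = 182.317 ms
Then RT(3) = 182.317 + 205.296 × log₂ 3 = 182.317 + 205.296 × 1.5850 ≈ 507.704 ms.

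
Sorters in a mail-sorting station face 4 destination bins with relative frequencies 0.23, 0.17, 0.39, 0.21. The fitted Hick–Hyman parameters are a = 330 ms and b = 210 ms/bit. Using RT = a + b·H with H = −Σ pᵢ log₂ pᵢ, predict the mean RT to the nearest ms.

Entropy contributions −pᵢ log₂ pᵢ: 0.4877, 0.4346, 0.5298, 0.4728; sum H = 1.9249 bits.
RT = a + bH = 330 + 210·1.9249 = 734.22 ms.

734 ms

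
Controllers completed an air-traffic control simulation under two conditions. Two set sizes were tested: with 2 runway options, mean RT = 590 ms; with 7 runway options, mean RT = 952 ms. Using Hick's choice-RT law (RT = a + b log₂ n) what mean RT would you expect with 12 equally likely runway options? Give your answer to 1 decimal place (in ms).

1107.7 ms

RT is linear in log₂ n, so two points fix the line:
  b = (952 − 590) / (log₂ 7 − log₂ 2) = 362 / (2.8074 − 1) = 200.293 ms/bit
  a = 590 − 200.293 × 1 = 389.707 ms
Then RT(12) = 389.707 + 200.293 × log₂ 12 = 389.707 + 200.293 × 3.5850 ≈ 1107.749 ms.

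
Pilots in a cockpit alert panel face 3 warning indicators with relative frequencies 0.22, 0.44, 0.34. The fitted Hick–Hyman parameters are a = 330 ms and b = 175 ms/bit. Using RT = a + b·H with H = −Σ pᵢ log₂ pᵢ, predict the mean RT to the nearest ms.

Entropy contributions −pᵢ log₂ pᵢ: 0.4806, 0.5211, 0.5292; sum H = 1.5309 bits.
RT = a + bH = 330 + 175·1.5309 = 597.91 ms.

598 ms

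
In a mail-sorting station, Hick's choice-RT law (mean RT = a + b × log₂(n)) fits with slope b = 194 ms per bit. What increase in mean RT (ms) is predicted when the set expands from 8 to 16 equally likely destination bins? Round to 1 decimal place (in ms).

194.0 ms

ΔRT = (a + b log₂ n₂) − (a + b log₂ n₁) = b·(log₂ n₂ − log₂ n₁).
log₂(16) − log₂(8) = log₂(16/8) = log₂(2) = 1.
ΔRT = 194 × 1.0000 = 194.000 ms.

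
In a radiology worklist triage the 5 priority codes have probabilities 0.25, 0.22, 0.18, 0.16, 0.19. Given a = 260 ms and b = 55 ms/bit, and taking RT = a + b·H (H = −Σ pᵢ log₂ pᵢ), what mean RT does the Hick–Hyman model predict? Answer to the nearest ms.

387 ms

Entropy contributions −pᵢ log₂ pᵢ: 0.5000, 0.4806, 0.4453, 0.4230, 0.4552; sum H = 2.3041 bits.
RT = a + bH = 260 + 55·2.3041 = 386.73 ms.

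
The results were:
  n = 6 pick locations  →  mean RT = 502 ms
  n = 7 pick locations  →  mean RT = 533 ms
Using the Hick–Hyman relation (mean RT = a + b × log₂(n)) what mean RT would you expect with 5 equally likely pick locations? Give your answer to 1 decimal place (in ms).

With log₂ n on the abscissa the relation is linear; from the two conditions:
  b = (533 − 502) / (log₂ 7 − log₂ 6) = 31 / (2.8074 − 2.5850) = 139.393 ms/bit
  a = 502 − 139.393 × 2.5850 = 141.674 ms
Then RT(5) = 141.674 + 139.393 × log₂ 5 = 141.674 + 139.393 × 2.3219 ≈ 465.335 ms.

465.3 ms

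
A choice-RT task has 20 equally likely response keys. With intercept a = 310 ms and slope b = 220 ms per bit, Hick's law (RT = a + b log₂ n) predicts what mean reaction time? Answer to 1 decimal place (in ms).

log₂(20) = 4.3219 bits, so RT = 310 + 220 × 4.3219 ≈ 1260.824 ms.

1260.8 ms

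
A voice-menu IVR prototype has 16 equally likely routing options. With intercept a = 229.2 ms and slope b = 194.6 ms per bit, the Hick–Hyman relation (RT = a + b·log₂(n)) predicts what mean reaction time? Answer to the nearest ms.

log₂(16) = 4 bits, so RT = 229.2 + 194.6 × 4 ≈ 1007.600 ms.

1008 ms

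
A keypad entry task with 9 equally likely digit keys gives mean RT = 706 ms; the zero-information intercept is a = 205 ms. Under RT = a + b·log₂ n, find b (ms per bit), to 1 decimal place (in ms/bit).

9 alternatives carry log₂ 9 = 3.1699 bits; the choice cost is 706 − 205 = 501 ms, so b = 501/3.1699 = 158.048 ms/bit.

158.0 ms/bit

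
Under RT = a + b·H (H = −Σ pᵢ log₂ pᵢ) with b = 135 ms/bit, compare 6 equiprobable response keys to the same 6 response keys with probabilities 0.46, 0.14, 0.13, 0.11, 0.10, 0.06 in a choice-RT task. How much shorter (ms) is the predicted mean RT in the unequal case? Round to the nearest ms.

Equiprobable entropy H₀ = log₂ 6 = 2.5850 bits.
Skewed entropy H = −Σ pᵢ log₂ pᵢ = 2.2211 bits.
ΔRT = b·(H₀ − H) = 135 × 0.3639 = 49.12 ms.

49 ms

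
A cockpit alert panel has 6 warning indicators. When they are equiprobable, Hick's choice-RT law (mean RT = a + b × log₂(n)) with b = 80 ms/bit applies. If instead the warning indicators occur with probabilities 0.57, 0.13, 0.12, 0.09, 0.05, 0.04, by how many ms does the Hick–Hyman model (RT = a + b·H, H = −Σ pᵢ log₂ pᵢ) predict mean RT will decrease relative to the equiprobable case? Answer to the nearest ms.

The RT saving is b·ΔH. Equiprobable H₀ = log₂(6) = 2.5850 bits; with the given probabilities H = 1.9265 bits.
b·(H₀ − H) = 80 × (2.5850 − 1.9265) = 52.68 ms.

53 ms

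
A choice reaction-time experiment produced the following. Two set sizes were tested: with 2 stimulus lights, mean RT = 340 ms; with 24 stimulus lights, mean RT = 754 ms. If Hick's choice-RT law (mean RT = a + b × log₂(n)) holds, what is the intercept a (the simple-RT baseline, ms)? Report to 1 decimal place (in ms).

224.5 ms

Slope: b = (754 − 340) / (log₂ 24 − log₂ 2) = 414/3.5850 = 115.482 ms/bit.
Intercept: a = 340 − 115.482·log₂(2) = 224.518 ms.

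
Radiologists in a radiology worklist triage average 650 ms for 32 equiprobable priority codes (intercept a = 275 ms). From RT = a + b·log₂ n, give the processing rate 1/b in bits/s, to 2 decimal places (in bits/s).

Choice component = 650 − 275 = 375 ms over log₂(32) = 5 bits.
b = 375 / 5 = 75.000 ms/bit, so 1/b = 13.333 bits/s.

13.33 bits/s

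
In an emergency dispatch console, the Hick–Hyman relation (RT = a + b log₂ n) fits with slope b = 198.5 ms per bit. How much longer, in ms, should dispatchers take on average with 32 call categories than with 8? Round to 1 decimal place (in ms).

397.0 ms

Only the slope matters, since a is common to both: ΔRT = b·log₂(n₂/n₁).
log₂(32) − log₂(8) = log₂(32/8) = log₂(4) = 2.
ΔRT = 198.5 × 2.0000 = 397.000 ms.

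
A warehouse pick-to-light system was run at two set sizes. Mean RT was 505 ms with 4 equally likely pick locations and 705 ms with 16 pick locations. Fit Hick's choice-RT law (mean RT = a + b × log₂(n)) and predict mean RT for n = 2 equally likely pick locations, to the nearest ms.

405 ms

With log₂ n on the abscissa the relation is linear; from the two conditions:
  b = (705 − 505) / (log₂ 16 − log₂ 4) = 200 / (4 − 2) = 100 ms/bit
  a = 505 − 100 × 2 = 305 ms
Then RT(2) = 305 + 100 × log₂ 2 = 305 + 100 × 1 ≈ 405.000 ms.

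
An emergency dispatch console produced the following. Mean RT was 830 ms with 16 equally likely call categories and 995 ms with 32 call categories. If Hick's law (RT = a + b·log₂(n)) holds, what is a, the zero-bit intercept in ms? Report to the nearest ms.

170 ms

The slope on a log₂ axis is (995 − 830) / (5 − 4) = 165 ms/bit.
a = RT₁ − b·log₂ n₁ = 830 − 165 × 4 = 170.000 ms.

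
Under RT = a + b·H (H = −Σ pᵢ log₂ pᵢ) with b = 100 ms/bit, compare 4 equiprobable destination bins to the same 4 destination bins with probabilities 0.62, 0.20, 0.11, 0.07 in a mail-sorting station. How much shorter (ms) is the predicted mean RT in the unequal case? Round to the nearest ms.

49 ms

Equiprobable entropy H₀ = log₂ 4 = 2.0000 bits.
Skewed entropy H = −Σ pᵢ log₂ pᵢ = 1.5108 bits.
ΔRT = b·(H₀ − H) = 100 × 0.4892 = 48.92 ms.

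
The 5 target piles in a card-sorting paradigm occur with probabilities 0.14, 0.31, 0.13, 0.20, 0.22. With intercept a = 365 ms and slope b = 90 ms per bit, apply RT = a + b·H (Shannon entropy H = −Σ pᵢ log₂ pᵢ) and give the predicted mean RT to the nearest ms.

Entropy contributions −pᵢ log₂ pᵢ: 0.3971, 0.5238, 0.3826, 0.4644, 0.4806; sum H = 2.2485 bits.
RT = a + bH = 365 + 90·2.2485 = 567.37 ms.

567 ms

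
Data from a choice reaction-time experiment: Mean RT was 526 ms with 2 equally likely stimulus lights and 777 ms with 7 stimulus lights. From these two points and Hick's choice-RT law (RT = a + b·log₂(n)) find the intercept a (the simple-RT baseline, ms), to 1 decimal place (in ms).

The slope on a log₂ axis is (777 − 526) / (2.8074 − 1) = 138.877 ms/bit.
Intercept: a = 526 − 138.877·log₂(2) = 387.123 ms.

387.1 ms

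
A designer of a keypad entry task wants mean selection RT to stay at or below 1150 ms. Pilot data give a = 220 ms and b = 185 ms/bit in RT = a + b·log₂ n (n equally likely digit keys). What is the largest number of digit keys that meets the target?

32

185·log₂ n ≤ 1150 − 220 = 930, giving log₂ n ≤ 5.0270 and n ≤ 32.605. The largest whole number is 32.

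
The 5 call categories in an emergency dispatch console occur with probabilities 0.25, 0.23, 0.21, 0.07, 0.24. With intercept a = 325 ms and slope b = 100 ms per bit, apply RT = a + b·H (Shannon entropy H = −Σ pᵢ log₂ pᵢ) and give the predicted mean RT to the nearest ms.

H = 0.25·log₂(1/0.25) + 0.23·log₂(1/0.23) + 0.21·log₂(1/0.21) + 0.07·log₂(1/0.07) + 0.24·log₂(1/0.24) = 2.2232 bits.
RT = 325 + 100 × 2.2232 = 547.32 ms.

547 ms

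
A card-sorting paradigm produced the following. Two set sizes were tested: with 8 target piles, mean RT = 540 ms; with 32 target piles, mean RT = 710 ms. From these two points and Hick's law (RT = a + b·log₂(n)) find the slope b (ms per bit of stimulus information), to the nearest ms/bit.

85 ms/bit

b = (RT₂ − RT₁)/(log₂ n₂ − log₂ n₁) = (710 − 540)/(5 − 3) = 85 ms/bit.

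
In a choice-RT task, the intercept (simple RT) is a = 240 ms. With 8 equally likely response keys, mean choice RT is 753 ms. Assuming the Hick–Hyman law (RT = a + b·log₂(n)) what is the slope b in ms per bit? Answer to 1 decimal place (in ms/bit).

171.0 ms/bit

b = (753 − 240) / log₂(8) = 513 / 3 = 171.000 ms/bit.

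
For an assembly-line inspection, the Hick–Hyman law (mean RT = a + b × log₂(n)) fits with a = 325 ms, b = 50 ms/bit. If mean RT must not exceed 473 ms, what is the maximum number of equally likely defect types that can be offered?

7

Information budget: (473 − 325)/50 = 2.9600 bits, so n ≤ 2^2.9600 = 7.781 → at most 7.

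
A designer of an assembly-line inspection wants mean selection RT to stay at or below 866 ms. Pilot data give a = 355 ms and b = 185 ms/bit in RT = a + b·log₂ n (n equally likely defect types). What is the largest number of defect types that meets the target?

6

185·log₂ n ≤ 866 − 355 = 511, giving log₂ n ≤ 2.7622 and n ≤ 6.784. The largest whole number is 6.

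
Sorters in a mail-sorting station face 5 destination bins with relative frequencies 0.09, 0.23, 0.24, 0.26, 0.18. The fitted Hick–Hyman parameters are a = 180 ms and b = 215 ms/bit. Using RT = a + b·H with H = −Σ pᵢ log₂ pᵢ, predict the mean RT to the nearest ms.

663 ms

H = 0.09·log₂(1/0.09) + 0.23·log₂(1/0.23) + 0.24·log₂(1/0.24) + 0.26·log₂(1/0.26) + 0.18·log₂(1/0.18) = 2.2451 bits.
RT = 180 + 215 × 2.2451 = 662.69 ms.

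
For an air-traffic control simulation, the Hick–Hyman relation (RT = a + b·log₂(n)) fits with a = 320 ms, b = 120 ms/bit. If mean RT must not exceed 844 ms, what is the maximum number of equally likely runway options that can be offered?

Information budget: (844 − 320)/120 = 4.3667 bits, so n ≤ 2^4.3667 = 20.630 → at most 20.

20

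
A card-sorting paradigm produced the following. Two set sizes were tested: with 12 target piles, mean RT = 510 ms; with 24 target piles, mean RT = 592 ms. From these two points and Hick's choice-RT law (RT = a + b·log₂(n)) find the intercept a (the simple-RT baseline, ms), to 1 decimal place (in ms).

216.0 ms

The slope on a log₂ axis is (592 − 510) / (4.5850 − 3.5850) = 82.000 ms/bit.
Intercept: a = 510 − 82.000·log₂(12) = 216.033 ms.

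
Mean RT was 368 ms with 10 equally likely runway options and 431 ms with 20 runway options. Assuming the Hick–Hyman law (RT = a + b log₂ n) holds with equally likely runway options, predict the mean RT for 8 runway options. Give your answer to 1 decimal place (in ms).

Solve the two-equation system in a and b:
  b = (431 − 368) / (log₂ 20 − log₂ 10) = 63 / (4.3219 − 3.3219) = 63.000 ms/bit
  a = 368 − 63.000 × 3.3219 = 158.719 ms
Then RT(8) = 158.719 + 63.000 × log₂ 8 = 158.719 + 63.000 × 3 ≈ 347.719 ms.

347.7 ms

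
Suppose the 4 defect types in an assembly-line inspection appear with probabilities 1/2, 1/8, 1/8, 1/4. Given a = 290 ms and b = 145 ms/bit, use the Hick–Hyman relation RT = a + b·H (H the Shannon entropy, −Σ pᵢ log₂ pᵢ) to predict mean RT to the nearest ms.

H = −Σ pᵢ log₂ pᵢ = 0.5·1 + 0.125·3 + 0.125·3 + 0.25·2 = 1.750 bits.
RT = 290 + 145 × 1.750 = 543.75 ms.

544 ms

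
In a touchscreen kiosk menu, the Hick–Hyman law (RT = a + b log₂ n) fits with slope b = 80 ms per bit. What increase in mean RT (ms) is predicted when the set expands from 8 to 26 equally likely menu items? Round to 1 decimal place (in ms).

ΔRT = (a + b log₂ n₂) − (a + b log₂ n₁) = b·(log₂ n₂ − log₂ n₁).
log₂(26) − log₂(8) = 4.7004 − 3 = 1.7004.
ΔRT = 80 × 1.7004 = 136.035 ms.

136.0 ms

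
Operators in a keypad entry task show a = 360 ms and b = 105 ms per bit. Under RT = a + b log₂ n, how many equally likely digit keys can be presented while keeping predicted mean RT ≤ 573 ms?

Information budget: (573 − 360)/105 = 2.0286 bits, so n ≤ 2^2.0286 = 4.080 → at most 4.

4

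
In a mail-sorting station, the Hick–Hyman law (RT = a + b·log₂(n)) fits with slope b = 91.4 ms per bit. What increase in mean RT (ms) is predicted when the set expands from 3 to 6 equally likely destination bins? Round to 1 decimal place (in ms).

91.4 ms

The intercept a cancels: ΔRT = b·(log₂ n₂ − log₂ n₁) = b·log₂(n₂/n₁).
log₂(6) − log₂(3) = log₂(6/3) = log₂(2) = 1.
ΔRT = 91.4 × 1.0000 = 91.400 ms.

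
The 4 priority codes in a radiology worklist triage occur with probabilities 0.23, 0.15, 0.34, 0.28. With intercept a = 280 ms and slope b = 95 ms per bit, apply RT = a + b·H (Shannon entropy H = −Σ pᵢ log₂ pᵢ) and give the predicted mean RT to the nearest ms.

H = 0.23·log₂(1/0.23) + 0.15·log₂(1/0.15) + 0.34·log₂(1/0.34) + 0.28·log₂(1/0.28) = 1.9416 bits.
RT = 280 + 95 × 1.9416 = 464.45 ms.

464 ms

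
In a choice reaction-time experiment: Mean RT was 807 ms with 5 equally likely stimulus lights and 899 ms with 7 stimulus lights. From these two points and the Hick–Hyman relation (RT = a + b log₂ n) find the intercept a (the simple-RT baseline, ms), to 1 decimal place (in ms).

The slope on a log₂ axis is (899 − 807) / (2.8074 − 2.3219) = 189.524 ms/bit.
Intercept: a = 807 − 189.524·log₂(5) = 366.939 ms.

366.9 ms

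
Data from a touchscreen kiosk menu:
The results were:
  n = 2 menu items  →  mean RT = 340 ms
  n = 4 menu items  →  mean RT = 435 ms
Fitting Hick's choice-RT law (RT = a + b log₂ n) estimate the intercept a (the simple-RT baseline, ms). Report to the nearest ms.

Slope: b = (435 − 340) / (log₂ 4 − log₂ 2) = 95/1.0000 = 95 ms/bit.
Intercept: a = 340 − 95·log₂(2) = 245.000 ms.

245 ms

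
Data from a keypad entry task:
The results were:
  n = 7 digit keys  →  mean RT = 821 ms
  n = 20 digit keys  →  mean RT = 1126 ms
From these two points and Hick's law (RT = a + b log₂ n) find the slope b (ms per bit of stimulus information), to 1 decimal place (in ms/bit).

Slope: b = (1126 − 821) / (log₂ 20 − log₂ 7) = 305/1.5146 = 201.377 ms/bit.

201.4 ms/bit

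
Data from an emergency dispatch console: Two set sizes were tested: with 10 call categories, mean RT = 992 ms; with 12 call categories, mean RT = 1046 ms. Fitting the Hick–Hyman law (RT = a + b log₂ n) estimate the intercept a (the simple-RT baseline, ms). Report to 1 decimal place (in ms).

310.0 ms

b = (RT₂ − RT₁)/(log₂ n₂ − log₂ n₁) = (1046 − 992)/(3.5850 − 3.3219) = 205.296 ms/bit.
Intercept: a = 992 − 205.296·log₂(10) = 310.020 ms.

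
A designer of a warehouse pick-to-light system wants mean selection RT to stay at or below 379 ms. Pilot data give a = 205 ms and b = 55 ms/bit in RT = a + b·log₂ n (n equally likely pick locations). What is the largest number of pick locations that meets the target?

Set 205 + 55·log₂ n ≤ 379 → log₂ n ≤ (379 − 205)/55 = 3.1636.
So n ≤ 2^3.1636 = 8.961; the largest integer n is 8.

8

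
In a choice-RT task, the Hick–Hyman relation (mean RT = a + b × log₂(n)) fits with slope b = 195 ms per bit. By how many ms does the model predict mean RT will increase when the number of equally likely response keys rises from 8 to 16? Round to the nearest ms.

Only the slope matters, since a is common to both: ΔRT = b·log₂(n₂/n₁).
log₂(16) − log₂(8) = log₂(16/8) = log₂(2) = 1.
ΔRT = 195 × 1.0000 = 195.000 ms.

195 ms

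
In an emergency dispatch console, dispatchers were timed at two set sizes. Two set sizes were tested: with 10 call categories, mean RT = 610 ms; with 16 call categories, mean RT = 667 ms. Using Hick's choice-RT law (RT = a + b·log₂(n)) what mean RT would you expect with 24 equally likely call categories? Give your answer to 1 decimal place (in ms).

716.2 ms

RT is linear in log₂ n, so two points fix the line:
  b = (667 − 610) / (log₂ 16 − log₂ 10) = 57 / (4 − 3.3219) = 84.062 ms/bit
  a = 610 − 84.062 × 3.3219 = 330.752 ms
Then RT(24) = 330.752 + 84.062 × log₂ 24 = 330.752 + 84.062 × 4.5850 ≈ 716.173 ms.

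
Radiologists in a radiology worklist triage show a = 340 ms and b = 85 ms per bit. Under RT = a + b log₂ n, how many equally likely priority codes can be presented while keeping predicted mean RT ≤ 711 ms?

20

Set 340 + 85·log₂ n ≤ 711 → log₂ n ≤ (711 − 340)/85 = 4.3647.
So n ≤ 2^4.3647 = 20.602; the largest integer n is 20.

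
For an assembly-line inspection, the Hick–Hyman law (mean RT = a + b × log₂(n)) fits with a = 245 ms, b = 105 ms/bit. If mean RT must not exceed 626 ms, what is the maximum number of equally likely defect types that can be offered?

105·log₂ n ≤ 626 − 245 = 381, giving log₂ n ≤ 3.6286 and n ≤ 12.368. The largest whole number is 12.

12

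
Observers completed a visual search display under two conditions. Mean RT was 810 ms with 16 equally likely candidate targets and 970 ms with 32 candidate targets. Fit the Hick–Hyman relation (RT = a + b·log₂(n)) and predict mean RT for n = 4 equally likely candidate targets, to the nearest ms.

Fit slope and intercept:
  b = (970 − 810) / (log₂ 32 − log₂ 16) = 160 / (5 − 4) = 160 ms/bit
  a = 810 − 160 × 4 = 170 ms
Then RT(4) = 170 + 160 × log₂ 4 = 170 + 160 × 2 ≈ 490.000 ms.

490 ms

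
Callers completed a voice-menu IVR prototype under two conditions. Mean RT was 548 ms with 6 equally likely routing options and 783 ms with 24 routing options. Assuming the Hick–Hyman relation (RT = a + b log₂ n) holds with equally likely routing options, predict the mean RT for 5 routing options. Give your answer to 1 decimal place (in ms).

Solve the two-equation system in a and b:
  b = (783 − 548) / (log₂ 24 − log₂ 6) = 235 / (4.5850 − 2.5850) = 117.500 ms/bit
  a = 548 − 117.500 × 2.5850 = 244.267 ms
Then RT(5) = 244.267 + 117.500 × log₂ 5 = 244.267 + 117.500 × 2.3219 ≈ 517.093 ms.

517.1 ms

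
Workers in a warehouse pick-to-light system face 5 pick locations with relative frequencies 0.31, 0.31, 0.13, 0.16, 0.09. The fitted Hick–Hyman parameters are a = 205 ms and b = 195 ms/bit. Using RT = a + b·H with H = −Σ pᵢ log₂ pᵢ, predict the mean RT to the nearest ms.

Entropy contributions −pᵢ log₂ pᵢ: 0.5238, 0.5238, 0.3826, 0.4230, 0.3127; sum H = 2.1659 bits.
RT = a + bH = 205 + 195·2.1659 = 627.35 ms.

627 ms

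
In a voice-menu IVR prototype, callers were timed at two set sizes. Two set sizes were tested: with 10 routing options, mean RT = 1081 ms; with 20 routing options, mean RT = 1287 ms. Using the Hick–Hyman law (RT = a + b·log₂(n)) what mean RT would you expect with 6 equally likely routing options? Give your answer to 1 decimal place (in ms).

Solve the two-equation system in a and b:
  b = (1287 − 1081) / (log₂ 20 − log₂ 10) = 206 / (4.3219 − 3.3219) = 206.000 ms/bit
  a = 1081 − 206.000 × 3.3219 = 396.683 ms
Then RT(6) = 396.683 + 206.000 × log₂ 6 = 396.683 + 206.000 × 2.5850 ≈ 929.185 ms.

929.2 ms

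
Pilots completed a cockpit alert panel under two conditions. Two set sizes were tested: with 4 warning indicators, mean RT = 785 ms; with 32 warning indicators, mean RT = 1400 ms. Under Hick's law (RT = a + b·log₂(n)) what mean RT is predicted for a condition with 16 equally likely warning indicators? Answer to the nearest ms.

1195 ms

Fit slope and intercept:
  b = (1400 − 785) / (log₂ 32 − log₂ 4) = 615 / (5 − 2) = 205 ms/bit
  a = 785 − 205 × 2 = 375 ms
Then RT(16) = 375 + 205 × log₂ 16 = 375 + 205 × 4 ≈ 1195.000 ms.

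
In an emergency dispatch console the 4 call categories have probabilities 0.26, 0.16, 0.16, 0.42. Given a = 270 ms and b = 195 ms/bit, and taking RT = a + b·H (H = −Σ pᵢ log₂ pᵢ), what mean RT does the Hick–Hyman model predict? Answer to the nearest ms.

636 ms

H = 0.26·log₂(1/0.26) + 0.16·log₂(1/0.16) + 0.16·log₂(1/0.16) + 0.42·log₂(1/0.42) = 1.8770 bits.
RT = 270 + 195 × 1.8770 = 636.01 ms.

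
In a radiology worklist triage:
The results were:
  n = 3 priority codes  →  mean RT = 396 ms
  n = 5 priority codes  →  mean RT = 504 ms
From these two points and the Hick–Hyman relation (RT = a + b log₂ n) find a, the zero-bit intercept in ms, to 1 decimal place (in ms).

163.7 ms

The slope on a log₂ axis is (504 − 396) / (2.3219 − 1.5850) = 146.547 ms/bit.
Intercept: a = 396 − 146.547·log₂(3) = 163.729 ms.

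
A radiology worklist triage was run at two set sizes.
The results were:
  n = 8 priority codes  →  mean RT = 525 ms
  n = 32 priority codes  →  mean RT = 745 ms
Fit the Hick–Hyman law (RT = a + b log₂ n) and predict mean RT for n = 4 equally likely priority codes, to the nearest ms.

Fit slope and intercept:
  b = (745 − 525) / (log₂ 32 − log₂ 8) = 220 / (5 − 3) = 110 ms/bit
  a = 525 − 110 × 3 = 195 ms
Then RT(4) = 195 + 110 × log₂ 4 = 195 + 110 × 2 ≈ 415.000 ms.

415 ms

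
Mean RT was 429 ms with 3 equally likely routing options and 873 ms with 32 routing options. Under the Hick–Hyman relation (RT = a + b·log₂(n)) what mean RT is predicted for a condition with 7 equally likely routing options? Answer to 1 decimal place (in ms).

587.9 ms

Fit slope and intercept:
  b = (873 − 429) / (log₂ 32 − log₂ 3) = 444 / (5 − 1.5850) = 130.013 ms/bit
  a = 429 − 130.013 × 1.5850 = 222.934 ms
Then RT(7) = 222.934 + 130.013 × log₂ 7 = 222.934 + 130.013 × 2.8074 ≈ 587.927 ms.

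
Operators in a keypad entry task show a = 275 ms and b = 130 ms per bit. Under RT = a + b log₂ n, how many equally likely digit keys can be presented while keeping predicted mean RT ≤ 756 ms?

12

130·log₂ n ≤ 756 − 275 = 481, giving log₂ n ≤ 3.7000 and n ≤ 12.996. The largest whole number is 12.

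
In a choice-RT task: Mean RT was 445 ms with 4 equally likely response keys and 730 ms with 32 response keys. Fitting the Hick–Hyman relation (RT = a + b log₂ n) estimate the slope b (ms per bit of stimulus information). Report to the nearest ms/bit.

95 ms/bit

The slope on a log₂ axis is (730 − 445) / (5 − 2) = 95 ms/bit.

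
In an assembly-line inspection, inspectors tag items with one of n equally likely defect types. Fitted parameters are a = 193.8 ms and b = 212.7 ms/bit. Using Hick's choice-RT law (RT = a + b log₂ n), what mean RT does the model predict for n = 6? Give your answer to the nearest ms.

log₂(6) = 2.5850 bits, so RT = 193.8 + 212.7 × 2.5850 ≈ 743.622 ms.

744 ms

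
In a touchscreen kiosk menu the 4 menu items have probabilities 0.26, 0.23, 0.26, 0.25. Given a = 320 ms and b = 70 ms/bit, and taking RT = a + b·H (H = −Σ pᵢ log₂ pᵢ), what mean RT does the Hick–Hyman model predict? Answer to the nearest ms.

460 ms

H = 0.26·log₂(1/0.26) + 0.23·log₂(1/0.23) + 0.26·log₂(1/0.26) + 0.25·log₂(1/0.25) = 1.9982 bits.
RT = 320 + 70 × 1.9982 = 459.88 ms.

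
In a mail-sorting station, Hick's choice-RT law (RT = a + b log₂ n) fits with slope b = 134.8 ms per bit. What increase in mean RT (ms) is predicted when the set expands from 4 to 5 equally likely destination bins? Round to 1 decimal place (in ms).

43.4 ms

Only the slope matters, since a is common to both: ΔRT = b·log₂(n₂/n₁).
log₂(5) − log₂(4) = 2.3219 − 2 = 0.3219.
ΔRT = 134.8 × 0.3219 = 43.396 ms.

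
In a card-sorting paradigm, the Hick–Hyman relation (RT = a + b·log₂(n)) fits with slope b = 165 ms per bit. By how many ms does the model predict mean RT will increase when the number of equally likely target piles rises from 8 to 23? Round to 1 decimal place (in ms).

The intercept a cancels: ΔRT = b·(log₂ n₂ − log₂ n₁) = b·log₂(n₂/n₁).
log₂(23) − log₂(8) = 4.5236 − 3 = 1.5236.
ΔRT = 165 × 1.5236 = 251.388 ms.

251.4 ms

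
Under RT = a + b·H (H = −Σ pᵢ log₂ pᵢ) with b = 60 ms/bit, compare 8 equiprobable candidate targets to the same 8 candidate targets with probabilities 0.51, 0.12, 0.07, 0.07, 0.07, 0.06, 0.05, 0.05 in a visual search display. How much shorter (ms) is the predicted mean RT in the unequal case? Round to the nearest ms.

Equiprobable entropy H₀ = log₂ 8 = 3.0000 bits.
Skewed entropy H = −Σ pᵢ log₂ pᵢ = 2.3439 bits.
ΔRT = b·(H₀ − H) = 60 × 0.6561 = 39.37 ms.

39 ms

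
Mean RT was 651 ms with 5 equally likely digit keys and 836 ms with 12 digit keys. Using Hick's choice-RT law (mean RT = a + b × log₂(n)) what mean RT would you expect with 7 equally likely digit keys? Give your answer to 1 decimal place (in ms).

Solve the two-equation system in a and b:
  b = (836 − 651) / (log₂ 12 − log₂ 5) = 185 / (3.5850 − 2.3219) = 146.473 ms/bit
  a = 651 − 146.473 × 2.3219 = 310.901 ms
Then RT(7) = 310.901 + 146.473 × log₂ 7 = 310.901 + 146.473 × 2.8074 ≈ 722.102 ms.

722.1 ms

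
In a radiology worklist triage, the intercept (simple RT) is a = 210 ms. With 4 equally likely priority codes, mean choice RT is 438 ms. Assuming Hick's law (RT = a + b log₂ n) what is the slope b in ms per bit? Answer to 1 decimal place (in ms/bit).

log₂(4) = 2 bits.
b = (RT − a)/log₂ n = (438 − 210) / 2 = 114.000 ms/bit.

114.0 ms/bit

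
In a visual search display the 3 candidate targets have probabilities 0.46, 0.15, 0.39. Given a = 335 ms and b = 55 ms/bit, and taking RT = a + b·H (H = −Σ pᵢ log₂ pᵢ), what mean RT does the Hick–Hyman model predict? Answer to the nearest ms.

H = 0.46·log₂(1/0.46) + 0.15·log₂(1/0.15) + 0.39·log₂(1/0.39) = 1.4557 bits.
RT = 335 + 55 × 1.4557 = 415.06 ms.

415 ms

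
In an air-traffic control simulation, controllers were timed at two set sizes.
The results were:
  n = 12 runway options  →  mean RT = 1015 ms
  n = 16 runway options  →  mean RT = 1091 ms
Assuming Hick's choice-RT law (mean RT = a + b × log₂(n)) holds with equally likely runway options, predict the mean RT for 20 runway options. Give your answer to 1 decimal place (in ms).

Fit slope and intercept:
  b = (1091 − 1015) / (log₂ 16 − log₂ 12) = 76 / (4 − 3.5850) = 183.116 ms/bit
  a = 1015 − 183.116 × 3.5850 = 358.536 ms
Then RT(20) = 358.536 + 183.116 × log₂ 20 = 358.536 + 183.116 × 4.3219 ≈ 1149.950 ms.

1150.0 ms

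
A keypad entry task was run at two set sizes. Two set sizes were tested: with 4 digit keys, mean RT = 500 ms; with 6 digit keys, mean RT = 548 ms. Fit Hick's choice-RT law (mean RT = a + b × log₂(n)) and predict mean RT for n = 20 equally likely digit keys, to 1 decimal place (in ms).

Fit slope and intercept:
  b = (548 − 500) / (log₂ 6 − log₂ 4) = 48 / (2.5850 − 2) = 82.057 ms/bit
  a = 500 − 82.057 × 2 = 335.887 ms
Then RT(20) = 335.887 + 82.057 × log₂ 20 = 335.887 + 82.057 × 4.3219 ≈ 690.529 ms.

690.5 ms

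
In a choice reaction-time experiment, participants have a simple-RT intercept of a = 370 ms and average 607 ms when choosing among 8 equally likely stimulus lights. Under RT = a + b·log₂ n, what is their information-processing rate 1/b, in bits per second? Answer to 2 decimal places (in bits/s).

12.66 bits/s

Choice component = 607 − 370 = 237 ms over log₂(8) = 3 bits.
b = 237 / 3 = 79.000 ms/bit, so 1/b = 12.658 bits/s.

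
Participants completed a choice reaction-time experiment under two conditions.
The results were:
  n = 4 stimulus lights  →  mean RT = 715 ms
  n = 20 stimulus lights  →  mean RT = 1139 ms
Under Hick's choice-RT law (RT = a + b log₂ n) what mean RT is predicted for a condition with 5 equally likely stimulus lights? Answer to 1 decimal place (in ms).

773.8 ms

With log₂ n on the abscissa the relation is linear; from the two conditions:
  b = (1139 − 715) / (log₂ 20 − log₂ 4) = 424 / (4.3219 − 2) = 182.607 ms/bit
  a = 715 − 182.607 × 2 = 349.786 ms
Then RT(5) = 349.786 + 182.607 × log₂ 5 = 349.786 + 182.607 × 2.3219 ≈ 773.786 ms.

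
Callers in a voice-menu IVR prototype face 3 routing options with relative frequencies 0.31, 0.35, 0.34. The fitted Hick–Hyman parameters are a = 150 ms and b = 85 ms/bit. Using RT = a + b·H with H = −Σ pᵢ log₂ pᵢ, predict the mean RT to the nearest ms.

H = 0.31·log₂(1/0.31) + 0.35·log₂(1/0.35) + 0.34·log₂(1/0.34) = 1.5831 bits.
RT = 150 + 85 × 1.5831 = 284.56 ms.

285 ms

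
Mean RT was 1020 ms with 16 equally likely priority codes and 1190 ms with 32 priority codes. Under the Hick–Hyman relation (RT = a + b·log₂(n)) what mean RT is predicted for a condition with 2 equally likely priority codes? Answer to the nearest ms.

RT is linear in log₂ n, so two points fix the line:
  b = (1190 − 1020) / (log₂ 32 − log₂ 16) = 170 / (5 − 4) = 170 ms/bit
  a = 1020 − 170 × 4 = 340 ms
Then RT(2) = 340 + 170 × log₂ 2 = 340 + 170 × 1 ≈ 510.000 ms.

510 ms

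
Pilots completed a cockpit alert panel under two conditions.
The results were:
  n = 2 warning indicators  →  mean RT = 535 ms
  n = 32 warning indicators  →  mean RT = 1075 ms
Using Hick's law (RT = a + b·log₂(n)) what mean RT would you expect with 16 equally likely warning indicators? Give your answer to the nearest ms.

940 ms

Solve the two-equation system in a and b:
  b = (1075 − 535) / (log₂ 32 − log₂ 2) = 540 / (5 − 1) = 135 ms/bit
  a = 535 − 135 × 1 = 400 ms
Then RT(16) = 400 + 135 × log₂ 16 = 400 + 135 × 4 ≈ 940.000 ms.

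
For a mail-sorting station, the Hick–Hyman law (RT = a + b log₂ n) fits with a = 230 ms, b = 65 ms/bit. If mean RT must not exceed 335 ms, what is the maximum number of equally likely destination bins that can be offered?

3

65·log₂ n ≤ 335 − 230 = 105, giving log₂ n ≤ 1.6154 and n ≤ 3.064. The largest whole number is 3.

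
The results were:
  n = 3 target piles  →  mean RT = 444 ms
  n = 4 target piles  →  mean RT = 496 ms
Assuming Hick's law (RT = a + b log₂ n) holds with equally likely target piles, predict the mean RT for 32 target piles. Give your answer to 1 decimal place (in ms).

Fit slope and intercept:
  b = (496 − 444) / (log₂ 4 − log₂ 3) = 52 / (2 − 1.5850) = 125.290 ms/bit
  a = 444 − 125.290 × 1.5850 = 245.420 ms
Then RT(32) = 245.420 + 125.290 × log₂ 32 = 245.420 + 125.290 × 5 ≈ 871.870 ms.

871.9 ms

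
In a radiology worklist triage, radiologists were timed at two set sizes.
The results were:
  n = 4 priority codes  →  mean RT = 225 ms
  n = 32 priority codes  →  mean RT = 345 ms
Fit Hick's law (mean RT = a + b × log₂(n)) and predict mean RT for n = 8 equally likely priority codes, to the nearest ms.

265 ms

Solve the two-equation system in a and b:
  b = (345 − 225) / (log₂ 32 − log₂ 4) = 120 / (5 − 2) = 40 ms/bit
  a = 225 − 40 × 2 = 145 ms
Then RT(8) = 145 + 40 × log₂ 8 = 145 + 40 × 3 ≈ 265.000 ms.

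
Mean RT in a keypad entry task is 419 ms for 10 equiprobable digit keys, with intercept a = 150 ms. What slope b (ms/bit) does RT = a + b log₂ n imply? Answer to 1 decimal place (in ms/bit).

81.0 ms/bit

log₂(10) = 3.3219 bits.
b = (RT − a)/log₂ n = (419 − 150) / 3.3219 = 80.977 ms/bit.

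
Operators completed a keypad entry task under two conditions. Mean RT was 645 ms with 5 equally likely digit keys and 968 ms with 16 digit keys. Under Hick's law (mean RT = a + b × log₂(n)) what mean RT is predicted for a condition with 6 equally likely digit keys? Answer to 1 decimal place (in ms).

Solve the two-equation system in a and b:
  b = (968 − 645) / (log₂ 16 − log₂ 5) = 323 / (4 − 2.3219) = 192.483 ms/bit
  a = 645 − 192.483 × 2.3219 = 198.069 ms
Then RT(6) = 198.069 + 192.483 × log₂ 6 = 198.069 + 192.483 × 2.5850 ≈ 695.630 ms.

695.6 ms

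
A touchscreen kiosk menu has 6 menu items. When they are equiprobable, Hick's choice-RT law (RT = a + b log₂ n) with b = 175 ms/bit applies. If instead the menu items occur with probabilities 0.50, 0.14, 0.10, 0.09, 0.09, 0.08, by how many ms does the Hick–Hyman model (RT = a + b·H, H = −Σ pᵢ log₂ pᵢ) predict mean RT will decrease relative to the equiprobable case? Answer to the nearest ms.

Equiprobable entropy H₀ = log₂ 6 = 2.5850 bits.
Skewed entropy H = −Σ pᵢ log₂ pᵢ = 2.1461 bits.
ΔRT = b·(H₀ − H) = 175 × 0.4388 = 76.80 ms.

77 ms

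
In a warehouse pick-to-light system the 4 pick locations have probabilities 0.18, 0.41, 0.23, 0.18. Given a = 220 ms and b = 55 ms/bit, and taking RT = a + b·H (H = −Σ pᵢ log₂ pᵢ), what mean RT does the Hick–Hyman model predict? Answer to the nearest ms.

325 ms

H = 0.18·log₂(1/0.18) + 0.41·log₂(1/0.41) + 0.23·log₂(1/0.23) + 0.18·log₂(1/0.18) = 1.9057 bits.
RT = 220 + 55 × 1.9057 = 324.81 ms.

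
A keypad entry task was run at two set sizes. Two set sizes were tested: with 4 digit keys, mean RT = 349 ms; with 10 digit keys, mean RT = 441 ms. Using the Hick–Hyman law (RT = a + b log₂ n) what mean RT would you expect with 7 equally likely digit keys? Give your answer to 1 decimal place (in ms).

405.2 ms

Solve the two-equation system in a and b:
  b = (441 − 349) / (log₂ 10 − log₂ 4) = 92 / (3.3219 − 2) = 69.595 ms/bit
  a = 349 − 69.595 × 2 = 209.809 ms
Then RT(7) = 209.809 + 69.595 × log₂ 7 = 209.809 + 69.595 × 2.8074 ≈ 405.188 ms.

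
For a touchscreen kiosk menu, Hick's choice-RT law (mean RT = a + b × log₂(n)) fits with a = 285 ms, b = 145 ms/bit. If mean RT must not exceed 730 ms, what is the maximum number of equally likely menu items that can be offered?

8

145·log₂ n ≤ 730 − 285 = 445, giving log₂ n ≤ 3.0690 and n ≤ 8.392. The largest whole number is 8.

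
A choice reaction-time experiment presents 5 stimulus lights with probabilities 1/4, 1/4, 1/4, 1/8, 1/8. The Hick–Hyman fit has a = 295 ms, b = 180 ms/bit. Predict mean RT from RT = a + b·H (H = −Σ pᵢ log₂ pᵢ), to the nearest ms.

H = −Σ pᵢ log₂ pᵢ = 0.25·2 + 0.25·2 + 0.25·2 + 0.125·3 + 0.125·3 = 2.250 bits.
RT = 295 + 180 × 2.250 = 700.00 ms.

700 ms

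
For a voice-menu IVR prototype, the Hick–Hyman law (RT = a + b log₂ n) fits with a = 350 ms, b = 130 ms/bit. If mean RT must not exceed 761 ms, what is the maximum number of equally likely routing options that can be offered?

8

130·log₂ n ≤ 761 − 350 = 411, giving log₂ n ≤ 3.1615 and n ≤ 8.948. The largest whole number is 8.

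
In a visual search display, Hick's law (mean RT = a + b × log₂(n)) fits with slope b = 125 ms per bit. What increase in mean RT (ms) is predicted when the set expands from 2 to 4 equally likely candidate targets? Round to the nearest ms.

ΔRT = (a + b log₂ n₂) − (a + b log₂ n₁) = b·(log₂ n₂ − log₂ n₁).
log₂(4) − log₂(2) = log₂(4/2) = log₂(2) = 1.
ΔRT = 125 × 1.0000 = 125.000 ms.

125 ms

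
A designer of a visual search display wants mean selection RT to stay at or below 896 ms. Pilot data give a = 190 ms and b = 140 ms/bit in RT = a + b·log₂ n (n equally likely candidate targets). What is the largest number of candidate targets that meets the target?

Information budget: (896 − 190)/140 = 5.0429 bits, so n ≤ 2^5.0429 = 32.965 → at most 32.

32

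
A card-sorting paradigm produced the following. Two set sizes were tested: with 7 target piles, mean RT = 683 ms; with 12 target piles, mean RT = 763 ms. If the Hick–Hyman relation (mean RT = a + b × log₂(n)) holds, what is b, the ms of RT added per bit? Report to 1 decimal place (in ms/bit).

Slope: b = (763 − 683) / (log₂ 12 − log₂ 7) = 80/0.7776 = 102.880 ms/bit.

102.9 ms/bit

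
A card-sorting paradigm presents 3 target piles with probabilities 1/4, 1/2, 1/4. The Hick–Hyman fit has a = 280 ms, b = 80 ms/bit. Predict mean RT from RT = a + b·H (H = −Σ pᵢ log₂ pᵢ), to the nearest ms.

400 ms

H = −Σ pᵢ log₂ pᵢ = 0.25·2 + 0.5·1 + 0.25·2 = 1.500 bits.
RT = 280 + 80 × 1.500 = 400.00 ms.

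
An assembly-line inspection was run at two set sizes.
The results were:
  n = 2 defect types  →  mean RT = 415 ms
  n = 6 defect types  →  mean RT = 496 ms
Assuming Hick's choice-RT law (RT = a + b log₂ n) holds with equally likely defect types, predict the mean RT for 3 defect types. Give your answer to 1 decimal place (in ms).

444.9 ms

With log₂ n on the abscissa the relation is linear; from the two conditions:
  b = (496 − 415) / (log₂ 6 − log₂ 2) = 81 / (2.5850 − 1) = 51.105 ms/bit
  a = 415 − 51.105 × 1 = 363.895 ms
Then RT(3) = 363.895 + 51.105 × log₂ 3 = 363.895 + 51.105 × 1.5850 ≈ 444.895 ms.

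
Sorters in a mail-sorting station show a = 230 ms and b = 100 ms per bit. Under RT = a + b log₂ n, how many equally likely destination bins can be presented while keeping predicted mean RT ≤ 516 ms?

7

100·log₂ n ≤ 516 − 230 = 286, giving log₂ n ≤ 2.8600 and n ≤ 7.260. The largest whole number is 7.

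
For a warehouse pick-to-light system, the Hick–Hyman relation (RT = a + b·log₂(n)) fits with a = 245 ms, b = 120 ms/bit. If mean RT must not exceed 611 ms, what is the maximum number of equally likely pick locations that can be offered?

8

120·log₂ n ≤ 611 − 245 = 366, giving log₂ n ≤ 3.0500 and n ≤ 8.282. The largest whole number is 8.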